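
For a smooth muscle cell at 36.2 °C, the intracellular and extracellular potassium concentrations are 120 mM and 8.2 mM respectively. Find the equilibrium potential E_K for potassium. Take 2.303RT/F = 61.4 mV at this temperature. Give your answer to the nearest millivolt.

E = (61.4/z) · log₁₀([K⁺]_out/[K⁺]_in) with z = +1.
= (61.4/1) · log₁₀(8.2/120) = 61.40 · log₁₀(0.06833)
= 61.40 · (-1.1654) = -71.55 mV

-72 mV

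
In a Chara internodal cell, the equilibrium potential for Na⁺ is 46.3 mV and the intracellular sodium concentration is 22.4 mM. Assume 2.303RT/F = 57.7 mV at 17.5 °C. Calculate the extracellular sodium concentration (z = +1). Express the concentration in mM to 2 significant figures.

Nernst: E = (57.7/1) · log₁₀([out]/[in]), so log₁₀([out]/[in]) = 46.3 × 1 / 57.7 = 0.8024.
[out]/[in] = 10^(0.8024) = 6.345.
[out] = 6.345 × 22.4 = 142.1 mM.

140 mM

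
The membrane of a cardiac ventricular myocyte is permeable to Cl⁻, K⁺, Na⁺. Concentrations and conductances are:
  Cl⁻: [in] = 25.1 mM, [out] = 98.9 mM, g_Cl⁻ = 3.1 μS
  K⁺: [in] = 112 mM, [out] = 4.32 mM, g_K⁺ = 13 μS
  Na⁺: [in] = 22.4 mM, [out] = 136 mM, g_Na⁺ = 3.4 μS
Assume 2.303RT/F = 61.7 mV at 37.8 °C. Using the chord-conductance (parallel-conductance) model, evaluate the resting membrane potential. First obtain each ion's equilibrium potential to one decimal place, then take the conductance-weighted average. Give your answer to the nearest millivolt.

-56 mV

E_Cl⁻ = (61.7/-1)·log₁₀(98.9/25.1) = -36.7 mV
E_K⁺ = (61.7/1)·log₁₀(4.32/112) = -87.2 mV
E_Na⁺ = (61.7/1)·log₁₀(136/22.4) = 48.3 mV
Vm = (Σ gᵢEᵢ)/(Σ gᵢ) = (3.1·-36.7 + 13·-87.2 + 3.4·48.3) / (3.1 + 13 + 3.4)
= -1083.15 / 19.5 = -55.55 mV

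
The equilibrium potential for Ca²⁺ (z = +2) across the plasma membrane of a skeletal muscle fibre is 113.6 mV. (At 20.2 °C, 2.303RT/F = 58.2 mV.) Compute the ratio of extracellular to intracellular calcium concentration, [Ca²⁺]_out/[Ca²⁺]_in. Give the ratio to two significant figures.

8000

log₁₀([out]/[in]) = E·z/(58.2) = 113.6 × 2 / 58.2 = 3.9038
[out]/[in] = 10^(3.9038) = 8013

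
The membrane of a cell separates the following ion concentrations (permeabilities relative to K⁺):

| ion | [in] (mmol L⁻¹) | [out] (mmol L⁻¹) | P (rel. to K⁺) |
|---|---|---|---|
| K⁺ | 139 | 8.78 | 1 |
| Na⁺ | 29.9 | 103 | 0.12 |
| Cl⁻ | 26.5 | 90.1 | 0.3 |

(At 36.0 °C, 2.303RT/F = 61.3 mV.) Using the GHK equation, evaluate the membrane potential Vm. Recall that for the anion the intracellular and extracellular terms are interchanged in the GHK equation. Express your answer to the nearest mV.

Vm = 61.3 · log₁₀[(Σ P·[cation]ₒ + Σ P·[anion]ᵢ) / (Σ P·[cation]ᵢ + Σ P·[anion]ₒ)]
Numerator = 1×8.78 + 0.12×103 + 0.3×26.5 = 29.09
Denominator = 1×139 + 0.12×29.9 + 0.3×90.1 = 169.6
Vm = 61.3 · log₁₀(0.1715) = 61.3 × (-0.7657) = -46.94 mV

-47 mV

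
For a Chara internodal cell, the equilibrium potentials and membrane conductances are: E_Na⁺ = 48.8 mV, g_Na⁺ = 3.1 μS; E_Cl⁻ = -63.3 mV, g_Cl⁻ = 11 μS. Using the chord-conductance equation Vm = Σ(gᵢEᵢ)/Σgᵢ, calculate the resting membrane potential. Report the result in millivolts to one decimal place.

Σ gᵢEᵢ = 3.1·(48.8) + 11·(-63.3) = -545.02
Σ gᵢ = 3.1 + 11 = 14.1
Vm = -545.02 / 14.1 = -38.65 mV

-38.7 mV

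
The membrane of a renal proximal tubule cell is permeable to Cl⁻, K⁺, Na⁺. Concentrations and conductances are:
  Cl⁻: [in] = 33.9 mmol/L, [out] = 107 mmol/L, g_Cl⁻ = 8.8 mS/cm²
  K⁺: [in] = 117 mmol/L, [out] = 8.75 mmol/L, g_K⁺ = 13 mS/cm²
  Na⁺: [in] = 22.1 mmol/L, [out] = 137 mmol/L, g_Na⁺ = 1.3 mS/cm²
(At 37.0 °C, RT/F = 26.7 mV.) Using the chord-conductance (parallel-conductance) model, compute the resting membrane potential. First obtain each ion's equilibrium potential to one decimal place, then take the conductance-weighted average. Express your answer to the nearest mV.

E_Cl⁻ = (26.7/-1)·ln(107/33.9) = -30.7 mV
E_K⁺ = (26.7/1)·ln(8.75/117) = -69.2 mV
E_Na⁺ = (26.7/1)·ln(137/22.1) = 48.7 mV
Vm = (Σ gᵢEᵢ)/(Σ gᵢ) = (8.8·-30.7 + 13·-69.2 + 1.3·48.7) / (8.8 + 13 + 1.3)
= -1106.45 / 23.1 = -47.90 mV

-48 mV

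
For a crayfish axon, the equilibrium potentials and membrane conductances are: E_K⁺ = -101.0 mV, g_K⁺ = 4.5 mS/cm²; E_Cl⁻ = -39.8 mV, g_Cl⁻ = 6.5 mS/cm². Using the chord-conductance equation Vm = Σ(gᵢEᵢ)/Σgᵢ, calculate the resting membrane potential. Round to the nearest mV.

Σ gᵢEᵢ = 4.5·(-101.0) + 6.5·(-39.8) = -713.20
Σ gᵢ = 4.5 + 6.5 = 11
Vm = -713.20 / 11 = -64.84 mV

-65 mV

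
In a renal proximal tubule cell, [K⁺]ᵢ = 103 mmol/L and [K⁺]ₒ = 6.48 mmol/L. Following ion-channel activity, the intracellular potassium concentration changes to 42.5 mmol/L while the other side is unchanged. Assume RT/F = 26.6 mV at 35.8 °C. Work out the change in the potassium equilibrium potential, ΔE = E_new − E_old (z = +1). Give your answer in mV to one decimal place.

23.5 mV

E_old = (26.6/1)·ln(6.48/103) = -73.58 mV
E_new = (26.6/1)·ln(6.48/42.5) = -50.03 mV
ΔE = -50.03 − (-73.58) = 23.55 mV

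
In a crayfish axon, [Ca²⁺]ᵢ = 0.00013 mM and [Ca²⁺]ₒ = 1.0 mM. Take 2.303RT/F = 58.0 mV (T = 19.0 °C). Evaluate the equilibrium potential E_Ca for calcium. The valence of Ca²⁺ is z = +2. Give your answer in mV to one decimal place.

112.7 mV

E = (58.0/z) · log₁₀([Ca²⁺]_out/[Ca²⁺]_in) with z = +2.
= (58.0/2) · log₁₀(1.0/0.00013) = 29.00 · log₁₀(7692)
= 29.00 · (3.8861) = 112.70 mV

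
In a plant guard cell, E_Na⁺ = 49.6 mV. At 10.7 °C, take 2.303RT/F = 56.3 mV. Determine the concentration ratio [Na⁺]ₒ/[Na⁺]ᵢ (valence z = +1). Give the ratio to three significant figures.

7.60

log₁₀([out]/[in]) = E·z/(56.3) = 49.6 × 1 / 56.3 = 0.8810
[out]/[in] = 10^(0.8810) = 7.603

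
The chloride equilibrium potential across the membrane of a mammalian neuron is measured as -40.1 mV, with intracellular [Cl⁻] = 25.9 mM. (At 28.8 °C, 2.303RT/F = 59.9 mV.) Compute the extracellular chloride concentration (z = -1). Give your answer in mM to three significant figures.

Nernst: E = (59.9/-1) · log₁₀([out]/[in]), so log₁₀([out]/[in]) = -40.1 × -1 / 59.9 = 0.6694.
[out]/[in] = 10^(0.6694) = 4.671.
[out] = 4.671 × 25.9 = 121 mM.

121 mM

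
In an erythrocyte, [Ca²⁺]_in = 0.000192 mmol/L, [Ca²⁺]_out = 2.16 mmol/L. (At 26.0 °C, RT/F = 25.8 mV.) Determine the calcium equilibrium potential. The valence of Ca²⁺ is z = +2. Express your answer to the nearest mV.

E = (25.8/z) · ln([Ca²⁺]_out/[Ca²⁺]_in) with z = +2.
= (25.8/2) · ln(2.16/0.000192) = 12.90 · ln(1.125e+04)
= 12.90 · (9.3281) = 120.33 mV

120 mV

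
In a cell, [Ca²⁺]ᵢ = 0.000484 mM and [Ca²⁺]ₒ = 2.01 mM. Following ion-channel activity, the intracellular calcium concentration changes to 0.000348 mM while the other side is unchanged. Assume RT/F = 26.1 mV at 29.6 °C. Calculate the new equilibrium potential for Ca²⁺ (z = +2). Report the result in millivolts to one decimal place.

113.0 mV

After the shift: [Ca²⁺]_out = 2.01, [Ca²⁺]_in = 0.000348 mM.
E_new = (26.1/2)·ln(2.01/0.000348) = 13.05 · (8.6614) = 113.03 mV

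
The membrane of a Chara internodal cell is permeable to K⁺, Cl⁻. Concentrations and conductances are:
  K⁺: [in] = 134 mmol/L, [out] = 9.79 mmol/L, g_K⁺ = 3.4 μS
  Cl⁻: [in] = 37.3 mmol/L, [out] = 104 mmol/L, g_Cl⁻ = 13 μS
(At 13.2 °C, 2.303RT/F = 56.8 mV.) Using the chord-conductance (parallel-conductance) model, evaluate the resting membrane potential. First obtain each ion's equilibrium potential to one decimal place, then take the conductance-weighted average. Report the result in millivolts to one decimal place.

E_K⁺ = (56.8/1)·log₁₀(9.79/134) = -64.5 mV
E_Cl⁻ = (56.8/-1)·log₁₀(104/37.3) = -25.3 mV
Vm = (Σ gᵢEᵢ)/(Σ gᵢ) = (3.4·-64.5 + 13·-25.3) / (3.4 + 13)
= -548.20 / 16.4 = -33.43 mV

-33.4 mV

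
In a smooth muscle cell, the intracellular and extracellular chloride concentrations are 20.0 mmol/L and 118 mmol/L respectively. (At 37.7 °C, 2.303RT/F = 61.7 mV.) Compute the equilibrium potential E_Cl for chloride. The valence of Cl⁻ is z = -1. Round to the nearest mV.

E = (61.7/z) · log₁₀([Cl⁻]_out/[Cl⁻]_in) with z = -1.
For an anion, dividing by z = -1 reverses the sign.
= (61.7/-1) · log₁₀(118/20.0) = -61.70 · log₁₀(5.9)
= -61.70 · (0.7709) = -47.56 mV

-48 mV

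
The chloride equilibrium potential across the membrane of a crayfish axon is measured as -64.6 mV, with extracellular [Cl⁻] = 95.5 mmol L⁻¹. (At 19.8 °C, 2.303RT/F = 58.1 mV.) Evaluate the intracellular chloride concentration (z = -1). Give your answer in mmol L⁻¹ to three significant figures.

7.38 mmol L⁻¹

Nernst: E = (58.1/-1) · log₁₀([out]/[in]), so log₁₀([out]/[in]) = -64.6 × -1 / 58.1 = 1.1119.
[out]/[in] = 10^(1.1119) = 12.94.
[in] = 95.5 / 12.94 = 7.381 mmol L⁻¹.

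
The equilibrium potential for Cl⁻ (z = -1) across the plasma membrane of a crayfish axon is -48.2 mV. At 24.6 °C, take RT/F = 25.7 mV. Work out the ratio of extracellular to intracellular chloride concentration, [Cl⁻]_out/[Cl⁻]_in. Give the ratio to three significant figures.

6.52

ln([out]/[in]) = E·z/(25.7) = -48.2 × -1 / 25.7 = 1.8755
[out]/[in] = e^(1.8755) = 6.524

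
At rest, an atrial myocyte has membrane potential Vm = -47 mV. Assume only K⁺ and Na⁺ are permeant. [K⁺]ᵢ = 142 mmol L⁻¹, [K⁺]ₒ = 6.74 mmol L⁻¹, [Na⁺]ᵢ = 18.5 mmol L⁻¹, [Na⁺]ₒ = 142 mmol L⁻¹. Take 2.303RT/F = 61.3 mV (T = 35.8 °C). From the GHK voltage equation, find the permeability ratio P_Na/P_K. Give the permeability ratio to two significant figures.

0.13

Let α = P_Na/P_K. GHK: Vm = 61.3·log₁₀[(Kₒ + α·Naₒ)/(Kᵢ + α·Naᵢ)].
10^(Vm/61.3) = 10^(-47.0/61.3) = 0.17111
So 0.17111·(Kᵢ + α·Naᵢ) = Kₒ + α·Naₒ → α = (0.17111·142.0 − 6.74) / (142.0 − 0.17111·18.5)
α = (24.3 − 6.74) / (142.0 − 3.166) = 17.56/138.8 = 0.1265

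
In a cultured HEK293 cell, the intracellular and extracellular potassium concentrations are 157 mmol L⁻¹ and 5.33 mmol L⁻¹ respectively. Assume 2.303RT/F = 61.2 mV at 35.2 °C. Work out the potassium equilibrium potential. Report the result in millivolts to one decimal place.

-89.9 mV

E = (61.2/z) · log₁₀([K⁺]_out/[K⁺]_in) with z = +1.
= (61.2/1) · log₁₀(5.33/157) = 61.20 · log₁₀(0.03395)
= 61.20 · (-1.4692) = -89.91 mV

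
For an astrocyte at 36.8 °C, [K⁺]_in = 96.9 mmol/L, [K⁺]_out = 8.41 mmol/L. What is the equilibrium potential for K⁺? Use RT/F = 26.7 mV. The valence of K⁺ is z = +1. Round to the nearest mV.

-65 mV

E = (26.7/z) · ln([K⁺]_out/[K⁺]_in) with z = +1.
= (26.7/1) · ln(8.41/96.9) = 26.70 · ln(0.08679)
= 26.70 · (-2.4443) = -65.26 mV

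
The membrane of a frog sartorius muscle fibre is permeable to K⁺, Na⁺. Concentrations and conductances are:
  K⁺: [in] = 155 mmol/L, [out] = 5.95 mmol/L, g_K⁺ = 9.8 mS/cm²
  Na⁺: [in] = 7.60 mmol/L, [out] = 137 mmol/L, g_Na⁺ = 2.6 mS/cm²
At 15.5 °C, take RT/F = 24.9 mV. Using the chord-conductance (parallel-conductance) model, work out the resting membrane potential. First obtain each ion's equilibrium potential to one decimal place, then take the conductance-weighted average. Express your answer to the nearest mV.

E_K⁺ = (24.9/1)·ln(5.95/155) = -81.2 mV
E_Na⁺ = (24.9/1)·ln(137/7.60) = 72.0 mV
Vm = (Σ gᵢEᵢ)/(Σ gᵢ) = (9.8·-81.2 + 2.6·72.0) / (9.8 + 2.6)
= -608.56 / 12.4 = -49.08 mV

-49 mV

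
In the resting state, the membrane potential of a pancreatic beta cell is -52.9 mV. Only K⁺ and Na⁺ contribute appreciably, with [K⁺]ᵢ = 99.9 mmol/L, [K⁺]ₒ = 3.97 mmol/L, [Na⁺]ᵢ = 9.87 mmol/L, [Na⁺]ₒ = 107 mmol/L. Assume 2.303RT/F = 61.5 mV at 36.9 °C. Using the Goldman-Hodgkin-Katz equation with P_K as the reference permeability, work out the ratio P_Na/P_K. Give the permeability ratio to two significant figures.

0.093

Let α = P_Na/P_K. GHK: Vm = 61.5·log₁₀[(Kₒ + α·Naₒ)/(Kᵢ + α·Naᵢ)].
10^(Vm/61.5) = 10^(-52.9/61.5) = 0.13799
So 0.13799·(Kᵢ + α·Naᵢ) = Kₒ + α·Naₒ → α = (0.13799·99.9 − 3.97) / (107.0 − 0.13799·9.87)
α = (13.78 − 3.97) / (107.0 − 1.362) = 9.815/105.6 = 0.09291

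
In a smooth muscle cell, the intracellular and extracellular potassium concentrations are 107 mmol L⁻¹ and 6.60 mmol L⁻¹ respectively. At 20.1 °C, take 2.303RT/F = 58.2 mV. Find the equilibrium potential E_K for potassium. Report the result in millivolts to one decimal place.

E = (58.2/z) · log₁₀([K⁺]_out/[K⁺]_in) with z = +1.
= (58.2/1) · log₁₀(6.60/107) = 58.20 · log₁₀(0.06168)
= 58.20 · (-1.2098) = -70.41 mV

-70.4 mV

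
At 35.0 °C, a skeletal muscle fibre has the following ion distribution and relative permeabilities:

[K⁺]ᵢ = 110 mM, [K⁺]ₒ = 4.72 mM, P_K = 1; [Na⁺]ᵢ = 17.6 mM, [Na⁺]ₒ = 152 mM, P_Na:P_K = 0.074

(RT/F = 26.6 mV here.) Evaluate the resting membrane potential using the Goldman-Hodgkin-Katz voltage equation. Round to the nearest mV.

-52 mV

Vm = 26.6 · ln[(Σ P·[cation]ₒ + Σ P·[anion]ᵢ) / (Σ P·[cation]ᵢ + Σ P·[anion]ₒ)]
Numerator = 1×4.72 + 0.074×152 = 15.97
Denominator = 1×110 + 0.074×17.6 = 111.3
Vm = 26.6 · ln(0.14347) = 26.6 × (-1.9417) = -51.65 mV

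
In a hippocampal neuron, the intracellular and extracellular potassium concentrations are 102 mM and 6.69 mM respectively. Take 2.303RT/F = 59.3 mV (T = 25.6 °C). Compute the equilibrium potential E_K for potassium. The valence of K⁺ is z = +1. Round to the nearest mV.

E = (59.3/z) · log₁₀([K⁺]_out/[K⁺]_in) with z = +1.
= (59.3/1) · log₁₀(6.69/102) = 59.30 · log₁₀(0.06559)
= 59.30 · (-1.1832) = -70.16 mV

-70 mV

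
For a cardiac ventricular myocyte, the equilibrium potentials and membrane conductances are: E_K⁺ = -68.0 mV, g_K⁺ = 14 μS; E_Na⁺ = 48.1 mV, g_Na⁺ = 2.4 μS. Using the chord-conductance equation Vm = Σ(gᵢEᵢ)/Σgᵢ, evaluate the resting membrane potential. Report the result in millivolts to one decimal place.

-51.0 mV

Σ gᵢEᵢ = 14·(-68.0) + 2.4·(48.1) = -836.56
Σ gᵢ = 14 + 2.4 = 16.4
Vm = -836.56 / 16.4 = -51.01 mV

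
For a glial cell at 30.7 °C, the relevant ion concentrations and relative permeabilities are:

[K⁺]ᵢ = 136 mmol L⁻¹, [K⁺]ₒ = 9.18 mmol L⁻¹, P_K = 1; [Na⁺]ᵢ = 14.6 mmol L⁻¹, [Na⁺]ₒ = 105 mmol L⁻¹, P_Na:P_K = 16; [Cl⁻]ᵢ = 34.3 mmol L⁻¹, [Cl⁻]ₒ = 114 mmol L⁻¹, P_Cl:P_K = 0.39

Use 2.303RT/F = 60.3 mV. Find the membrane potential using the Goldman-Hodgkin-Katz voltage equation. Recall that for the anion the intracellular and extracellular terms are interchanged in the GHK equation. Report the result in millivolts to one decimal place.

Vm = 60.3 · log₁₀[(Σ P·[cation]ₒ + Σ P·[anion]ᵢ) / (Σ P·[cation]ᵢ + Σ P·[anion]ₒ)]
Numerator = 1×9.18 + 16×105 + 0.39×34.3 = 1703
Denominator = 1×136 + 16×14.6 + 0.39×114 = 414.1
Vm = 60.3 · log₁₀(4.1119) = 60.3 × (0.6140) = 37.03 mV

37.0 mV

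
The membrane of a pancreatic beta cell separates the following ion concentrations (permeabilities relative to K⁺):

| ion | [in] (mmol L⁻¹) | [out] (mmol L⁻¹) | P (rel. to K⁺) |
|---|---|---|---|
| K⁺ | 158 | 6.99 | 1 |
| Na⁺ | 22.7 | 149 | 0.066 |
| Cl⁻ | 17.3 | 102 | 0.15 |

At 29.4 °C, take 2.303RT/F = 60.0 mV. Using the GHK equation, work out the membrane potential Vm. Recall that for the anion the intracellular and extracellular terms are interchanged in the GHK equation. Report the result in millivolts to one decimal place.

-57.3 mV

Vm = 60.0 · log₁₀[(Σ P·[cation]ₒ + Σ P·[anion]ᵢ) / (Σ P·[cation]ᵢ + Σ P·[anion]ₒ)]
Numerator = 1×6.99 + 0.066×149 + 0.15×17.3 = 19.42
Denominator = 1×158 + 0.066×22.7 + 0.15×102 = 174.8
Vm = 60.0 · log₁₀(0.11109) = 60.0 × (-0.9543) = -57.26 mV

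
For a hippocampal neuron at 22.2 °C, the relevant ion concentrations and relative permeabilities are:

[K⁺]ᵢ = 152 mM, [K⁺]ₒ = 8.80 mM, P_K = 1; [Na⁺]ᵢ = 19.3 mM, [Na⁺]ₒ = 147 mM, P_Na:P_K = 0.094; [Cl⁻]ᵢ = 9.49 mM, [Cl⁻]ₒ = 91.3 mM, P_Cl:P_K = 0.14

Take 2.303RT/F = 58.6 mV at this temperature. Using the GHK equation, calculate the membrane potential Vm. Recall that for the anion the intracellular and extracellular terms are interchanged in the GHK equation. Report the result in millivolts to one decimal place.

-49.4 mV

Vm = 58.6 · log₁₀[(Σ P·[cation]ₒ + Σ P·[anion]ᵢ) / (Σ P·[cation]ᵢ + Σ P·[anion]ₒ)]
Numerator = 1×8.80 + 0.094×147 + 0.14×9.49 = 23.95
Denominator = 1×152 + 0.094×19.3 + 0.14×91.3 = 166.6
Vm = 58.6 · log₁₀(0.14374) = 58.6 × (-0.8424) = -49.37 mV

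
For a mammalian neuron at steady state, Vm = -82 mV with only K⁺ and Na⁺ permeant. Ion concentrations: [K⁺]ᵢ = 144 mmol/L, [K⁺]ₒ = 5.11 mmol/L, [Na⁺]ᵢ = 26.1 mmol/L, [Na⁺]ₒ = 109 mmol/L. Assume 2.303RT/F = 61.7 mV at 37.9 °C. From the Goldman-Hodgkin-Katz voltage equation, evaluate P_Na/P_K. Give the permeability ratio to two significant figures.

Let α = P_Na/P_K. GHK: Vm = 61.7·log₁₀[(Kₒ + α·Naₒ)/(Kᵢ + α·Naᵢ)].
10^(Vm/61.7) = 10^(-82.0/61.7) = 0.04688
So 0.04688·(Kᵢ + α·Naᵢ) = Kₒ + α·Naₒ → α = (0.04688·144.0 − 5.11) / (109.0 − 0.04688·26.1)
α = (6.751 − 5.11) / (109.0 − 1.224) = 1.641/107.8 = 0.01522

0.015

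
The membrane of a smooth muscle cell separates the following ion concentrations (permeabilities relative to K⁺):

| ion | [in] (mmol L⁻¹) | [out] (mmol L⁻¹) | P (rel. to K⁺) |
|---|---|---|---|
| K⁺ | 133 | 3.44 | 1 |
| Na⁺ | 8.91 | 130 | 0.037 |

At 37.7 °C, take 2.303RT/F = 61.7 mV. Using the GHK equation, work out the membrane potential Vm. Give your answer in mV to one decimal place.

Vm = 61.7 · log₁₀[(Σ P·[cation]ₒ + Σ P·[anion]ᵢ) / (Σ P·[cation]ᵢ + Σ P·[anion]ₒ)]
Numerator = 1×3.44 + 0.037×130 = 8.25
Denominator = 1×133 + 0.037×8.91 = 133.3
Vm = 61.7 · log₁₀(0.061877) = 61.7 × (-1.2085) = -74.56 mV

-74.6 mV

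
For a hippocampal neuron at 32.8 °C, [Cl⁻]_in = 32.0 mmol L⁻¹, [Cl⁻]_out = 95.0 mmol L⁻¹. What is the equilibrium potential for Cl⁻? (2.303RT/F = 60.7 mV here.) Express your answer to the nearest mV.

E = (60.7/z) · log₁₀([Cl⁻]_out/[Cl⁻]_in) with z = -1.
For an anion, dividing by z = -1 reverses the sign.
= (60.7/-1) · log₁₀(95.0/32.0) = -60.70 · log₁₀(2.969)
= -60.70 · (0.4726) = -28.69 mV

-29 mV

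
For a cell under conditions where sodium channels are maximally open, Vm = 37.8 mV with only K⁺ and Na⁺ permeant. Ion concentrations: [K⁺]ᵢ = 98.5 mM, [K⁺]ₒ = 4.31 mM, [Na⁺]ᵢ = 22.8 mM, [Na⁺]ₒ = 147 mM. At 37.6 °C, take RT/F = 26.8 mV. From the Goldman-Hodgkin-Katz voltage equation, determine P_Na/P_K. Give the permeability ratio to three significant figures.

7.45

Let α = P_Na/P_K. GHK: Vm = 26.8·ln[(Kₒ + α·Naₒ)/(Kᵢ + α·Naᵢ)].
e^(Vm/26.8) = e^(37.8/26.8) = 4.0978
So 4.0978·(Kᵢ + α·Naᵢ) = Kₒ + α·Naₒ → α = (4.0978·98.5 − 4.31) / (147.0 − 4.0978·22.8)
α = (403.6 − 4.31) / (147.0 − 93.43) = 399.3/53.57 = 7.454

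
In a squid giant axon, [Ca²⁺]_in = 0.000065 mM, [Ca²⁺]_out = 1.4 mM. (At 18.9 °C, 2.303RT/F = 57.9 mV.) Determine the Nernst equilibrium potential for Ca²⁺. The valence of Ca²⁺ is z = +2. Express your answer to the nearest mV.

E = (57.9/z) · log₁₀([Ca²⁺]_out/[Ca²⁺]_in) with z = +2.
= (57.9/2) · log₁₀(1.4/0.000065) = 28.95 · log₁₀(2.154e+04)
= 28.95 · (4.3332) = 125.45 mV

125 mV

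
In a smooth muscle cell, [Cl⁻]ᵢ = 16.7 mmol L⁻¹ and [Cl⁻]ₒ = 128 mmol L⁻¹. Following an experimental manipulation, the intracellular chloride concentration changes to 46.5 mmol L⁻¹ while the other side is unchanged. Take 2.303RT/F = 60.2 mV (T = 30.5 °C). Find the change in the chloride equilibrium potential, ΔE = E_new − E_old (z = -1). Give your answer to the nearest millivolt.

27 mV

E_old = (60.2/-1)·log₁₀(128/16.7) = -53.25 mV
E_new = (60.2/-1)·log₁₀(128/46.5) = -26.47 mV
ΔE = -26.47 − (-53.25) = 26.77 mV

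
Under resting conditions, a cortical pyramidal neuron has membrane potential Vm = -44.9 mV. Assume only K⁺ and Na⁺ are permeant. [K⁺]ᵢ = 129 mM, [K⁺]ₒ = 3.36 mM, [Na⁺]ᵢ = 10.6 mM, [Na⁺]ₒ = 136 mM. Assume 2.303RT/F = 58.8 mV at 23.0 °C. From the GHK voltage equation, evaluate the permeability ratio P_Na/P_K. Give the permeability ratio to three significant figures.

0.141

Let α = P_Na/P_K. GHK: Vm = 58.8·log₁₀[(Kₒ + α·Naₒ)/(Kᵢ + α·Naᵢ)].
10^(Vm/58.8) = 10^(-44.9/58.8) = 0.17234
So 0.17234·(Kᵢ + α·Naᵢ) = Kₒ + α·Naₒ → α = (0.17234·129.0 − 3.36) / (136.0 − 0.17234·10.6)
α = (22.23 − 3.36) / (136.0 − 1.827) = 18.87/134.2 = 0.1407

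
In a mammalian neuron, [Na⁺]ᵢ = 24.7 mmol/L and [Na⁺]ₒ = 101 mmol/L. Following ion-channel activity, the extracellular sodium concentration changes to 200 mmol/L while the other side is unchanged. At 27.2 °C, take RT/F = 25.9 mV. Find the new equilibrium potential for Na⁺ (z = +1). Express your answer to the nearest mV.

After the shift: [Na⁺]_out = 200, [Na⁺]_in = 24.7 mmol/L.
E_new = (25.9/1)·ln(200/24.7) = 25.90 · (2.0915) = 54.17 mV

54 mV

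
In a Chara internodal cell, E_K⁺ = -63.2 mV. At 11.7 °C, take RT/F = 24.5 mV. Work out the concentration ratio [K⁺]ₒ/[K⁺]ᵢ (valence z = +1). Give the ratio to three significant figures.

ln([out]/[in]) = E·z/(24.5) = -63.2 × 1 / 24.5 = -2.5796
[out]/[in] = e^(-2.5796) = 0.0758

0.0758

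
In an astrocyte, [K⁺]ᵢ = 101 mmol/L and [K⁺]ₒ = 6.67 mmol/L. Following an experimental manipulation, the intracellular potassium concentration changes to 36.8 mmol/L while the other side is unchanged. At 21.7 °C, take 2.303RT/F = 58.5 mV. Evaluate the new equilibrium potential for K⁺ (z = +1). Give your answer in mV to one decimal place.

After the shift: [K⁺]_out = 6.67, [K⁺]_in = 36.8 mmol/L.
E_new = (58.5/1)·log₁₀(6.67/36.8) = 58.50 · (-0.7417) = -43.39 mV

-43.4 mV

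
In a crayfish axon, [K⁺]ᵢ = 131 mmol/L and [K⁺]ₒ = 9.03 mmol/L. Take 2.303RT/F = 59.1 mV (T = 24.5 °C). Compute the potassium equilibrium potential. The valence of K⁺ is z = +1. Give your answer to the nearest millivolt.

-69 mV

E = (59.1/z) · log₁₀([K⁺]_out/[K⁺]_in) with z = +1.
= (59.1/1) · log₁₀(9.03/131) = 59.10 · log₁₀(0.06893)
= 59.10 · (-1.1616) = -68.65 mV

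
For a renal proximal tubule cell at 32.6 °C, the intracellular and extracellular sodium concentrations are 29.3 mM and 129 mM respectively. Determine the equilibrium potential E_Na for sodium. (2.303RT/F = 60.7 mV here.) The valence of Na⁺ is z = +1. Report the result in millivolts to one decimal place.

E = (60.7/z) · log₁₀([Na⁺]_out/[Na⁺]_in) with z = +1.
= (60.7/1) · log₁₀(129/29.3) = 60.70 · log₁₀(4.403)
= 60.70 · (0.6437) = 39.07 mV

39.1 mV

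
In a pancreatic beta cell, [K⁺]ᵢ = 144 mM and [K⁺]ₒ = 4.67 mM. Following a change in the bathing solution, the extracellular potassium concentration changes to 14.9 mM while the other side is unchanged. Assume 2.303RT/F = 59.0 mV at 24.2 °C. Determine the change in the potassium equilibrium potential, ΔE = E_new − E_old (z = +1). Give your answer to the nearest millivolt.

30 mV

E_old = (59.0/1)·log₁₀(4.67/144) = -87.85 mV
E_new = (59.0/1)·log₁₀(14.9/144) = -58.13 mV
ΔE = -58.13 − (-87.85) = 29.73 mV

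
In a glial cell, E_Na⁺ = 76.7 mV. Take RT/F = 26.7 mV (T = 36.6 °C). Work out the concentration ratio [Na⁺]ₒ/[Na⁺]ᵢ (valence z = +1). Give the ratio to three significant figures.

17.7

ln([out]/[in]) = E·z/(26.7) = 76.7 × 1 / 26.7 = 2.8727
[out]/[in] = e^(2.8727) = 17.68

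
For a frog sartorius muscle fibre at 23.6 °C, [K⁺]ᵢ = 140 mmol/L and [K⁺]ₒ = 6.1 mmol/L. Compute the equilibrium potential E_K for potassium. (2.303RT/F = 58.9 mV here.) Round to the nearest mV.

E = (58.9/z) · log₁₀([K⁺]_out/[K⁺]_in) with z = +1.
= (58.9/1) · log₁₀(6.1/140) = 58.90 · log₁₀(0.04357)
= 58.90 · (-1.3608) = -80.15 mV

-80 mV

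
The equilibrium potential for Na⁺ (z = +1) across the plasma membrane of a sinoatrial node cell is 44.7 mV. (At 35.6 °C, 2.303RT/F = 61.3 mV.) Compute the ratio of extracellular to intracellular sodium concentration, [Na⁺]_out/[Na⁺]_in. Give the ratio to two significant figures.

log₁₀([out]/[in]) = E·z/(61.3) = 44.7 × 1 / 61.3 = 0.7292
[out]/[in] = 10^(0.7292) = 5.36

5.4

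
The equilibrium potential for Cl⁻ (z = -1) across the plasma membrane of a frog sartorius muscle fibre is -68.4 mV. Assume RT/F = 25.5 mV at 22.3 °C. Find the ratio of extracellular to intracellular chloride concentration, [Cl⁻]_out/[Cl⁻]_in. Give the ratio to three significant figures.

14.6

ln([out]/[in]) = E·z/(25.5) = -68.4 × -1 / 25.5 = 2.6824
[out]/[in] = e^(2.6824) = 14.62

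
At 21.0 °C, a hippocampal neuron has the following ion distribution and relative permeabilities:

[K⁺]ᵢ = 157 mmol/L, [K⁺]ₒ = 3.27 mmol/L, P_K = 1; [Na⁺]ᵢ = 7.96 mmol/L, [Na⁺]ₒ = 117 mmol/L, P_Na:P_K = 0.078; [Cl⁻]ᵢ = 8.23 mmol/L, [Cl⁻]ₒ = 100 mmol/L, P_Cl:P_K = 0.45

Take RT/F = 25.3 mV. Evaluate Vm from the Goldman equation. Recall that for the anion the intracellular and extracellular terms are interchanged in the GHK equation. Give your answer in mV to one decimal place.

Vm = 25.3 · ln[(Σ P·[cation]ₒ + Σ P·[anion]ᵢ) / (Σ P·[cation]ᵢ + Σ P·[anion]ₒ)]
Numerator = 1×3.27 + 0.078×117 + 0.45×8.23 = 16.1
Denominator = 1×157 + 0.078×7.96 + 0.45×100 = 202.6
Vm = 25.3 · ln(0.079456) = 25.3 × (-2.5325) = -64.07 mV

-64.1 mV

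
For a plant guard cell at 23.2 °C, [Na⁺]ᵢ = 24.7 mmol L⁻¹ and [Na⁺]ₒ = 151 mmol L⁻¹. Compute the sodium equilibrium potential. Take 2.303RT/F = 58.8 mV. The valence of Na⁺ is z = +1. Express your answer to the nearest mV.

46 mV

E = (58.8/z) · log₁₀([Na⁺]_out/[Na⁺]_in) with z = +1.
= (58.8/1) · log₁₀(151/24.7) = 58.80 · log₁₀(6.113)
= 58.80 · (0.7863) = 46.23 mV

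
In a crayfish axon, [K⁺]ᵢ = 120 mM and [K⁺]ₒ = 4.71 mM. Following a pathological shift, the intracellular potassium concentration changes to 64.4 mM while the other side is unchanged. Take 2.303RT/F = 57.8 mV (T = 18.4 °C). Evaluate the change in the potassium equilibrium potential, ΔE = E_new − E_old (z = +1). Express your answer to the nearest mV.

16 mV

E_old = (57.8/1)·log₁₀(4.71/120) = -81.28 mV
E_new = (57.8/1)·log₁₀(4.71/64.4) = -65.65 mV
ΔE = -65.65 − (-81.28) = 15.62 mV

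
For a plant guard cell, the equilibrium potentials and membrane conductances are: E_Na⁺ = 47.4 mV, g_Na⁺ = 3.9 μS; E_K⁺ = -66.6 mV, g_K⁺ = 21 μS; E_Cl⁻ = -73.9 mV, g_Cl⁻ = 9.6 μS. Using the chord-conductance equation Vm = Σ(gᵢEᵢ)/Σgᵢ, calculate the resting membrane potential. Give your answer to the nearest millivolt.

Σ gᵢEᵢ = 3.9·(47.4) + 21·(-66.6) + 9.6·(-73.9) = -1923.18
Σ gᵢ = 3.9 + 21 + 9.6 = 34.5
Vm = -1923.18 / 34.5 = -55.74 mV

-56 mV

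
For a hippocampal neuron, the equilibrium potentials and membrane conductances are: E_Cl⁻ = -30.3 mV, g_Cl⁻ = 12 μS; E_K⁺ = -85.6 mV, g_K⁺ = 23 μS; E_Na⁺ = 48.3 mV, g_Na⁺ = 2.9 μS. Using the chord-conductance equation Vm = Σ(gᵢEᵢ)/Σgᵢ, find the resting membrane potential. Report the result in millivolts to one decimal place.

Σ gᵢEᵢ = 12·(-30.3) + 23·(-85.6) + 2.9·(48.3) = -2192.33
Σ gᵢ = 12 + 23 + 2.9 = 37.9
Vm = -2192.33 / 37.9 = -57.85 mV

-57.8 mV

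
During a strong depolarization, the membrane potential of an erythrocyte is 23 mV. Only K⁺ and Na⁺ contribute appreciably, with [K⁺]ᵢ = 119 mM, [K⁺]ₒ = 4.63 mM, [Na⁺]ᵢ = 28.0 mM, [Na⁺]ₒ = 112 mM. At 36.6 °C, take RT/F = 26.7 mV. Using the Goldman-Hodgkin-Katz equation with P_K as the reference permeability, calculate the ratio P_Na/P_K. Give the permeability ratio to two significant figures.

6.1

Let α = P_Na/P_K. GHK: Vm = 26.7·ln[(Kₒ + α·Naₒ)/(Kᵢ + α·Naᵢ)].
e^(Vm/26.7) = e^(23.0/26.7) = 2.3665
So 2.3665·(Kᵢ + α·Naᵢ) = Kₒ + α·Naₒ → α = (2.3665·119.0 − 4.63) / (112.0 − 2.3665·28.0)
α = (281.6 − 4.63) / (112.0 − 66.26) = 277/45.74 = 6.056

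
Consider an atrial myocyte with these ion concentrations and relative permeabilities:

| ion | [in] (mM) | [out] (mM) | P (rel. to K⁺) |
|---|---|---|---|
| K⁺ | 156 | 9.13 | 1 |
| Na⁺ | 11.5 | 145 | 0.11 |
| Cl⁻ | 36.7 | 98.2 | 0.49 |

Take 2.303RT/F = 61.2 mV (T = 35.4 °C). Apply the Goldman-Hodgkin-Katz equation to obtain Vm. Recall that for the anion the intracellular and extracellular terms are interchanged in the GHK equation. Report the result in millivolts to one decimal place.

Vm = 61.2 · log₁₀[(Σ P·[cation]ₒ + Σ P·[anion]ᵢ) / (Σ P·[cation]ᵢ + Σ P·[anion]ₒ)]
Numerator = 1×9.13 + 0.11×145 + 0.49×36.7 = 43.06
Denominator = 1×156 + 0.11×11.5 + 0.49×98.2 = 205.4
Vm = 61.2 · log₁₀(0.20967) = 61.2 × (-0.6785) = -41.52 mV

-41.5 mV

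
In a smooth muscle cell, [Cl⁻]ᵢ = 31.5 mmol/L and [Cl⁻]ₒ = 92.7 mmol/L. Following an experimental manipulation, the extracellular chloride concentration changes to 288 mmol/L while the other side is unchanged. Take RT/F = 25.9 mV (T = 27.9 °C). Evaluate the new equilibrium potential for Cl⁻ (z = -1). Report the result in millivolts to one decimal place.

After the shift: [Cl⁻]_out = 288, [Cl⁻]_in = 31.5 mmol/L.
E_new = (25.9/-1)·ln(288/31.5) = -25.90 · (2.2130) = -57.32 mV

-57.3 mV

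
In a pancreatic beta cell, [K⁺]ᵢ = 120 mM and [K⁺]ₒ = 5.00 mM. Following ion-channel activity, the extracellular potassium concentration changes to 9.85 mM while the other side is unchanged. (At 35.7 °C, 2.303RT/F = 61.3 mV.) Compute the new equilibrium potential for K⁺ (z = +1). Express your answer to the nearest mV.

After the shift: [K⁺]_out = 9.85, [K⁺]_in = 120 mM.
E_new = (61.3/1)·log₁₀(9.85/120) = 61.30 · (-1.0857) = -66.56 mV

-67 mV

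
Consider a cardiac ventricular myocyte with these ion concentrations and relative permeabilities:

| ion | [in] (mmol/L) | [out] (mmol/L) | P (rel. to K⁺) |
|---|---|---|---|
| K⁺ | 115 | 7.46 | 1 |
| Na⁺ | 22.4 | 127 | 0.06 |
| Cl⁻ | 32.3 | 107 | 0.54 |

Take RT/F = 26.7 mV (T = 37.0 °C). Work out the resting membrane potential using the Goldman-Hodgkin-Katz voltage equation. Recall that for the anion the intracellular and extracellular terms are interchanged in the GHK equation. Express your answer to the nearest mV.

Vm = 26.7 · ln[(Σ P·[cation]ₒ + Σ P·[anion]ᵢ) / (Σ P·[cation]ᵢ + Σ P·[anion]ₒ)]
Numerator = 1×7.46 + 0.06×127 + 0.54×32.3 = 32.52
Denominator = 1×115 + 0.06×22.4 + 0.54×107 = 174.1
Vm = 26.7 · ln(0.18677) = 26.7 × (-1.6779) = -44.80 mV

-45 mV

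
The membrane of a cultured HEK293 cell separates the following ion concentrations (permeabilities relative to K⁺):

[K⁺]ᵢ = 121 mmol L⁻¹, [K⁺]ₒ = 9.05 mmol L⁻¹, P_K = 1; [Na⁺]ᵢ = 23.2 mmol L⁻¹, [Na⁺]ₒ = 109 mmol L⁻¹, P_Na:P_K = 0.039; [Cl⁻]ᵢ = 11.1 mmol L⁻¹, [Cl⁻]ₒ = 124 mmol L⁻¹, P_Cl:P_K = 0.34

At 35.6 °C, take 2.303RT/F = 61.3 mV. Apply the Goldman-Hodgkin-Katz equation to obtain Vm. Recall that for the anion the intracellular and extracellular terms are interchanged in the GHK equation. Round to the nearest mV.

Vm = 61.3 · log₁₀[(Σ P·[cation]ₒ + Σ P·[anion]ᵢ) / (Σ P·[cation]ᵢ + Σ P·[anion]ₒ)]
Numerator = 1×9.05 + 0.039×109 + 0.34×11.1 = 17.08
Denominator = 1×121 + 0.039×23.2 + 0.34×124 = 164.1
Vm = 61.3 · log₁₀(0.10407) = 61.3 × (-0.9827) = -60.24 mV

-60 mV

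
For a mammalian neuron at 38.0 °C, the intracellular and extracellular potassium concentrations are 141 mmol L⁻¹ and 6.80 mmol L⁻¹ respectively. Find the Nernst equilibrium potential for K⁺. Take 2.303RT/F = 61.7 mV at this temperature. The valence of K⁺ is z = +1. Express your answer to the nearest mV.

-81 mV

E = (61.7/z) · log₁₀([K⁺]_out/[K⁺]_in) with z = +1.
= (61.7/1) · log₁₀(6.80/141) = 61.70 · log₁₀(0.04823)
= 61.70 · (-1.3167) = -81.24 mV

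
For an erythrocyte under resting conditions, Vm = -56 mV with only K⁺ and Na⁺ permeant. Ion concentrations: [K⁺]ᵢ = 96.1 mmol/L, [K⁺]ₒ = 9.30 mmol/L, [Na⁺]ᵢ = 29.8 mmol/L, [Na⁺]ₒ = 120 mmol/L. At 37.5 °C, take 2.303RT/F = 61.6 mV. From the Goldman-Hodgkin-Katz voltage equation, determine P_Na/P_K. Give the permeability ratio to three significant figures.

0.0219

Let α = P_Na/P_K. GHK: Vm = 61.6·log₁₀[(Kₒ + α·Naₒ)/(Kᵢ + α·Naᵢ)].
10^(Vm/61.6) = 10^(-56.0/61.6) = 0.12328
So 0.12328·(Kᵢ + α·Naᵢ) = Kₒ + α·Naₒ → α = (0.12328·96.1 − 9.3) / (120.0 − 0.12328·29.8)
α = (11.85 − 9.3) / (120.0 − 3.674) = 2.548/116.3 = 0.0219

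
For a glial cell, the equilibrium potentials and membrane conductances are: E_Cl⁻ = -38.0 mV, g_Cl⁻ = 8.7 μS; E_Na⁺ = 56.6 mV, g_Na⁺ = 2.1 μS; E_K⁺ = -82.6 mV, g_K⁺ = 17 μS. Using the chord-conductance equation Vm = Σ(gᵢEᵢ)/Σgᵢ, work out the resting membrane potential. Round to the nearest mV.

-58 mV

Σ gᵢEᵢ = 8.7·(-38.0) + 2.1·(56.6) + 17·(-82.6) = -1615.94
Σ gᵢ = 8.7 + 2.1 + 17 = 27.8
Vm = -1615.94 / 27.8 = -58.13 mV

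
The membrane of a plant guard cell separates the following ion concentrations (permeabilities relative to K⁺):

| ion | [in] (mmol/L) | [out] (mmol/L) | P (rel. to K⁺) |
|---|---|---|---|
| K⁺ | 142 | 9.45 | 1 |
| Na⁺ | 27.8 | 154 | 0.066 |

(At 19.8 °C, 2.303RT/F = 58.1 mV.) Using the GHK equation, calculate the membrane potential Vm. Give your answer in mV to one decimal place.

Vm = 58.1 · log₁₀[(Σ P·[cation]ₒ + Σ P·[anion]ᵢ) / (Σ P·[cation]ᵢ + Σ P·[anion]ₒ)]
Numerator = 1×9.45 + 0.066×154 = 19.61
Denominator = 1×142 + 0.066×27.8 = 143.8
Vm = 58.1 · log₁₀(0.13636) = 58.1 × (-0.8653) = -50.27 mV

-50.3 mV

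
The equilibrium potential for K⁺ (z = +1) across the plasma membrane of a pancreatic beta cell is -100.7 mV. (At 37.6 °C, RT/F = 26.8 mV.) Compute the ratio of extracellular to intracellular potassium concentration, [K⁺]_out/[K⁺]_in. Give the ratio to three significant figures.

ln([out]/[in]) = E·z/(26.8) = -100.7 × 1 / 26.8 = -3.7575
[out]/[in] = e^(-3.7575) = 0.02334

0.0233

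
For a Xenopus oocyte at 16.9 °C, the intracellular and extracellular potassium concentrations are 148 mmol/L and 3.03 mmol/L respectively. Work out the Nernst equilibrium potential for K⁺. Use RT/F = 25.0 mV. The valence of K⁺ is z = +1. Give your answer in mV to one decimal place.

E = (25.0/z) · ln([K⁺]_out/[K⁺]_in) with z = +1.
= (25.0/1) · ln(3.03/148) = 25.00 · ln(0.02047)
= 25.00 · (-3.8886) = -97.22 mV

-97.2 mV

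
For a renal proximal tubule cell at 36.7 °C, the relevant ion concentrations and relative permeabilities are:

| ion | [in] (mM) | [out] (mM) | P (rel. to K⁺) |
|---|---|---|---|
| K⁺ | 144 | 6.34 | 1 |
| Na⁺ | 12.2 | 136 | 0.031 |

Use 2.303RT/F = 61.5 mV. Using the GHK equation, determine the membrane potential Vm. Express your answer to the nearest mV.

-70 mV

Vm = 61.5 · log₁₀[(Σ P·[cation]ₒ + Σ P·[anion]ᵢ) / (Σ P·[cation]ᵢ + Σ P·[anion]ₒ)]
Numerator = 1×6.34 + 0.031×136 = 10.56
Denominator = 1×144 + 0.031×12.2 = 144.4
Vm = 61.5 · log₁₀(0.073114) = 61.5 × (-1.1360) = -69.86 mV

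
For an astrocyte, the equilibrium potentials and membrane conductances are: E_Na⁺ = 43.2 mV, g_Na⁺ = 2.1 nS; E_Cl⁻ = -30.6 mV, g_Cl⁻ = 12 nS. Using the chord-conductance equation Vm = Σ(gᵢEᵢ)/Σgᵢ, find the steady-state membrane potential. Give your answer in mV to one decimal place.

-19.6 mV

Σ gᵢEᵢ = 2.1·(43.2) + 12·(-30.6) = -276.48
Σ gᵢ = 2.1 + 12 = 14.1
Vm = -276.48 / 14.1 = -19.61 mV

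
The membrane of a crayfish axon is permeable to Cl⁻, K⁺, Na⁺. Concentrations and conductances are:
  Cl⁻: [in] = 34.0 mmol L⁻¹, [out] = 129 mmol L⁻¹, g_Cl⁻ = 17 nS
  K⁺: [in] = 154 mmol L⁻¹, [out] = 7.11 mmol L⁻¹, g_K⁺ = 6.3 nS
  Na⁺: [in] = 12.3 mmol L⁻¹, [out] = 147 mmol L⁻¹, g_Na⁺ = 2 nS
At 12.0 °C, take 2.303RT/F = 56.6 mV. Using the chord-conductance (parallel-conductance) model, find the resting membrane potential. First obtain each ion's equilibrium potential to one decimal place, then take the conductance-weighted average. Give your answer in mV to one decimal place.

-36.0 mV

E_Cl⁻ = (56.6/-1)·log₁₀(129/34.0) = -32.8 mV
E_K⁺ = (56.6/1)·log₁₀(7.11/154) = -75.6 mV
E_Na⁺ = (56.6/1)·log₁₀(147/12.3) = 61.0 mV
Vm = (Σ gᵢEᵢ)/(Σ gᵢ) = (17·-32.8 + 6.3·-75.6 + 2·61.0) / (17 + 6.3 + 2)
= -911.88 / 25.3 = -36.04 mV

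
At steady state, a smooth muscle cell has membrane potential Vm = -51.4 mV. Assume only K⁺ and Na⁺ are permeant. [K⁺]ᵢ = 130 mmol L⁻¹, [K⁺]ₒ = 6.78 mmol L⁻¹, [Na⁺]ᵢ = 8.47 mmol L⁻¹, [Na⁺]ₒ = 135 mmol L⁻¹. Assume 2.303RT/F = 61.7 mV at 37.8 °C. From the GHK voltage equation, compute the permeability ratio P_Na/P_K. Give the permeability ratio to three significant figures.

Let α = P_Na/P_K. GHK: Vm = 61.7·log₁₀[(Kₒ + α·Naₒ)/(Kᵢ + α·Naᵢ)].
10^(Vm/61.7) = 10^(-51.4/61.7) = 0.14687
So 0.14687·(Kᵢ + α·Naᵢ) = Kₒ + α·Naₒ → α = (0.14687·130.0 − 6.78) / (135.0 − 0.14687·8.47)
α = (19.09 − 6.78) / (135.0 − 1.244) = 12.31/133.8 = 0.09206

0.0921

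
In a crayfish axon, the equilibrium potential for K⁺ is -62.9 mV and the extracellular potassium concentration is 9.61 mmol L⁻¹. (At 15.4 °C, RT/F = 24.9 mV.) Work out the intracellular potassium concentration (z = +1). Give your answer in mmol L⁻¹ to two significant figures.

Nernst: E = (24.9/1) · ln([out]/[in]), so ln([out]/[in]) = -62.9 × 1 / 24.9 = -2.5261.
[out]/[in] = e^(-2.5261) = 0.07997.
[in] = 9.61 / 0.07997 = 120.2 mmol L⁻¹.

120 mmol L⁻¹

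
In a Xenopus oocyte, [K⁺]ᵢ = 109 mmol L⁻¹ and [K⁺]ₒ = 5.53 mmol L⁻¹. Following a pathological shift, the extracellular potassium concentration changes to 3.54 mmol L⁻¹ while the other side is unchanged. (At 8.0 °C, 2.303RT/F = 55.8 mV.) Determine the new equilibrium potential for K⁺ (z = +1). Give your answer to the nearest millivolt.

-83 mV

After the shift: [K⁺]_out = 3.54, [K⁺]_in = 109 mmol L⁻¹.
E_new = (55.8/1)·log₁₀(3.54/109) = 55.80 · (-1.4884) = -83.05 mV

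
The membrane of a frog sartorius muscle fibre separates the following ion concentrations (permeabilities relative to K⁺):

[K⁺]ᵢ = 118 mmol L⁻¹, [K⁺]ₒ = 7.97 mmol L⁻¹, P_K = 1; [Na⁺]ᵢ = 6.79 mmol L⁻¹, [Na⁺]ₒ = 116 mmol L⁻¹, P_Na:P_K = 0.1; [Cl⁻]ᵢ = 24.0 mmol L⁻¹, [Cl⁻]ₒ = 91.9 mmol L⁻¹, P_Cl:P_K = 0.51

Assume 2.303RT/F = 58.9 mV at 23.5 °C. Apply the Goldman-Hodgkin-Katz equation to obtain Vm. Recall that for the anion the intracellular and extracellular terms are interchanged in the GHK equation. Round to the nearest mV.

-42 mV

Vm = 58.9 · log₁₀[(Σ P·[cation]ₒ + Σ P·[anion]ᵢ) / (Σ P·[cation]ᵢ + Σ P·[anion]ₒ)]
Numerator = 1×7.97 + 0.1×116 + 0.51×24.0 = 31.81
Denominator = 1×118 + 0.1×6.79 + 0.51×91.9 = 165.5
Vm = 58.9 · log₁₀(0.19215) = 58.9 × (-0.7164) = -42.19 mV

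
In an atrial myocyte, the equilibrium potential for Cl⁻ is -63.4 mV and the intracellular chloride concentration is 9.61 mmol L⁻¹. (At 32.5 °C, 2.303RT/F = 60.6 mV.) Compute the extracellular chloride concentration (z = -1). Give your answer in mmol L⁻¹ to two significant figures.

Nernst: E = (60.6/-1) · log₁₀([out]/[in]), so log₁₀([out]/[in]) = -63.4 × -1 / 60.6 = 1.0462.
[out]/[in] = 10^(1.0462) = 11.12.
[out] = 11.12 × 9.61 = 106.9 mmol L⁻¹.

110 mmol L⁻¹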